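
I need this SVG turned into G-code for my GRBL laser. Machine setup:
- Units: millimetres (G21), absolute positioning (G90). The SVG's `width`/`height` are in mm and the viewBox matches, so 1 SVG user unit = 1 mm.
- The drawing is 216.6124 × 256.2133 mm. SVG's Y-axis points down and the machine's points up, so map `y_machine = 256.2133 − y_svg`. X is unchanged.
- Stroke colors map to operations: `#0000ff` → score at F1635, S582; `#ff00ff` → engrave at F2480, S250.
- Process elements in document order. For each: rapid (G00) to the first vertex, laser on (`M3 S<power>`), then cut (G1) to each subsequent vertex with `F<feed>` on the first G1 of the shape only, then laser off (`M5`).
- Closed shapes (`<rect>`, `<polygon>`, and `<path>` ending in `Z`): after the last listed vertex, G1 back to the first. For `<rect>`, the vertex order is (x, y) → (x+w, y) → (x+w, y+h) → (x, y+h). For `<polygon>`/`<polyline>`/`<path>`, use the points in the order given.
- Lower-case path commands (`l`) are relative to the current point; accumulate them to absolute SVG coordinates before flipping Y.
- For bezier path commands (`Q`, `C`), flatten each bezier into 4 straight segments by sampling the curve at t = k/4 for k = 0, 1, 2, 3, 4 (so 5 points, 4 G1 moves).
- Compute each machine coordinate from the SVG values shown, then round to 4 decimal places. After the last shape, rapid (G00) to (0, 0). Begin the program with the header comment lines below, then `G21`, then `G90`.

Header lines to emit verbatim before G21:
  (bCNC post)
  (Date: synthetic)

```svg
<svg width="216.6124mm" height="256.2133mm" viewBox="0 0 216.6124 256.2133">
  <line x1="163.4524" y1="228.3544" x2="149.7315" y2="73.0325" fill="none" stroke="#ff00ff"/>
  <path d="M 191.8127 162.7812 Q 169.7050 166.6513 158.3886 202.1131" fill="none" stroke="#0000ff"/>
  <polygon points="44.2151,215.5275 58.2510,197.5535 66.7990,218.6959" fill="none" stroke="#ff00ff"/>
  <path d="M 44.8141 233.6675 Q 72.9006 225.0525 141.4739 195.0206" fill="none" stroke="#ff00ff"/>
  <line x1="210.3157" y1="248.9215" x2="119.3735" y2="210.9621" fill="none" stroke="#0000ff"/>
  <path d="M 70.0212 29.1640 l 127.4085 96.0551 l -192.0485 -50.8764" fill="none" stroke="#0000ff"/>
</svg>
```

(bCNC post)
(Date: synthetic)
G21
G90
G00 X163.4524 Y27.8589
M3 S250
G1 X149.7315 Y183.1808 F2480
M5
G00 X191.8127 Y93.4321
M3 S582
G1 X181.4333 Y89.5226 F1635
G1 X172.4028 Y81.6641
G1 X164.7213 Y69.8566
G1 X158.3886 Y54.1002
M5
G00 X44.2151 Y40.6858
M3 S250
G1 X58.2510 Y58.6598 F2480
G1 X66.7990 Y37.5174
G1 X44.2151 Y40.6858
M5
G00 X44.8141 Y22.5458
M3 S250
G1 X61.3878 Y28.1919 F2480
G1 X83.0223 Y36.5150
G1 X109.7177 Y47.5153
G1 X141.4739 Y61.1927
M5
G00 X210.3157 Y7.2918
M3 S582
G1 X119.3735 Y45.2512 F1635
M5
G00 X70.0212 Y227.0493
M3 S582
G1 X197.4297 Y130.9942 F1635
G1 X5.3812 Y181.8706
M5
G00 X0.0000 Y0.0000

Since the viewBox matches the mm dimensions, user units are millimetres directly. The only transform is the Y-flip y_m = 256.2133 − y_svg.

Shape 1 is a line segment drawn with `<line>`. Its stroke #ff00ff means engrave at S250, F2480. After flipping Y the toolpath is (163.4524,27.8589) → (149.7315,183.1808).

Shape 2 is a quadratic bezier drawn with `<path>`. Its stroke #0000ff means score at S582, F1635. After flipping Y the toolpath is (191.8127,93.4321) → (181.4333,89.5226) → (172.4028,81.6641) → (164.7213,69.8566) → (158.3886,54.1002).

Shape 3 is a regular polygon drawn with `<polygon>`. Its stroke #ff00ff means engrave at S250, F2480. After flipping Y the toolpath is (44.2151,40.6858) → (58.2510,58.6598) → (66.7990,37.5174) → (44.2151,40.6858), returning to the start.

Shape 4 is a quadratic bezier drawn with `<path>`. Its stroke #ff00ff means engrave at S250, F2480. After flipping Y the toolpath is (44.8141,22.5458) → (61.3878,28.1919) → (83.0223,36.5150) → (109.7177,47.5153) → (141.4739,61.1927).

Shape 5 is a line segment drawn with `<line>`. Its stroke #0000ff means score at S582, F1635. After flipping Y the toolpath is (210.3157,7.2918) → (119.3735,45.2512).

Shape 6 is a open polyline drawn with `<path>`. Its stroke #0000ff means score at S582, F1635. After flipping Y the toolpath is (70.0212,227.0493) → (197.4297,130.9942) → (5.3812,181.8706).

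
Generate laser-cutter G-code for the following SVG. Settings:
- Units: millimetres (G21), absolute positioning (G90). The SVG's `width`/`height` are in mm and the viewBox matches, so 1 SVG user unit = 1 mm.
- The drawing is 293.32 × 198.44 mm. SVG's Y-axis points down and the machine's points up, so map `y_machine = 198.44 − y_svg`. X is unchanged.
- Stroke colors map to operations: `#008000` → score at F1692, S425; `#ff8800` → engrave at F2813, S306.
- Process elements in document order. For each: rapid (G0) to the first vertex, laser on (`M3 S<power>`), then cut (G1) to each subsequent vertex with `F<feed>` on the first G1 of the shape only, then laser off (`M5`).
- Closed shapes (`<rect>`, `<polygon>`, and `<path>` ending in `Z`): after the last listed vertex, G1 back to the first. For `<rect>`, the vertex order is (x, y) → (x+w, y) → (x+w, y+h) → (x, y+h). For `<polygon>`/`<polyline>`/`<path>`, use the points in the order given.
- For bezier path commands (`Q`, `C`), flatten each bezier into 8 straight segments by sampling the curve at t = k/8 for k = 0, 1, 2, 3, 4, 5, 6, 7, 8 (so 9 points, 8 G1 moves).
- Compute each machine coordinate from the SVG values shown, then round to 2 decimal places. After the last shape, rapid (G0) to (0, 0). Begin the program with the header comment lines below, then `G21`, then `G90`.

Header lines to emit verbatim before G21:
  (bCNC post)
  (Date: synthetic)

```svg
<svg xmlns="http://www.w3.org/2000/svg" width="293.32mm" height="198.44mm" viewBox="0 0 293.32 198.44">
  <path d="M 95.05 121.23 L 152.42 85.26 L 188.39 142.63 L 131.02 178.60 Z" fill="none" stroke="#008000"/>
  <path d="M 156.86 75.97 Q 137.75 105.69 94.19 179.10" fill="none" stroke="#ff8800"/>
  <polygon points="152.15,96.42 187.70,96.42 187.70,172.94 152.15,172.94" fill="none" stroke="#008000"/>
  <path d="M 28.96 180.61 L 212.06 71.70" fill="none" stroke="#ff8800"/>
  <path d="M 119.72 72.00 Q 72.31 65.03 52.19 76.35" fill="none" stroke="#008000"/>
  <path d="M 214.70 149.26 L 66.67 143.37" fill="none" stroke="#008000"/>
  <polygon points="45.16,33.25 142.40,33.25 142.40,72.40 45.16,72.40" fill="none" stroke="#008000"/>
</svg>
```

(bCNC post)
(Date: synthetic)
G21
G90
G0 X95.05 Y77.21
M3 S425
G1 X152.42 Y113.18 F1692
G1 X188.39 Y55.81
G1 X131.02 Y19.84
G1 X95.05 Y77.21
M5
G0 X156.86 Y122.47
M3 S306
G1 X151.70 Y114.36 F2813
G1 X145.78 Y104.88
G1 X139.09 Y94.04
G1 X131.64 Y81.83
G1 X123.42 Y68.25
G1 X114.44 Y53.31
G1 X104.70 Y37.01
G1 X94.19 Y19.34
M5
G0 X152.15 Y102.02
M3 S425
G1 X187.70 Y102.02 F1692
G1 X187.70 Y25.50
G1 X152.15 Y25.50
G1 X152.15 Y102.02
M5
G0 X28.96 Y17.83
M3 S306
G1 X212.06 Y126.74 F2813
M5
G0 X119.72 Y126.44
M3 S425
G1 X108.29 Y127.90 F1692
G1 X97.72 Y128.78
G1 X88.00 Y129.10
G1 X79.13 Y128.84
G1 X71.12 Y128.01
G1 X63.96 Y126.61
G1 X57.65 Y124.63
G1 X52.19 Y122.09
M5
G0 X214.70 Y49.18
M3 S425
G1 X66.67 Y55.07 F1692
M5
G0 X45.16 Y165.19
M3 S425
G1 X142.40 Y165.19 F1692
G1 X142.40 Y126.04
G1 X45.16 Y126.04
G1 X45.16 Y165.19
M5
G0 X0.00 Y0.00

Since the viewBox matches the mm dimensions, user units are millimetres directly. The only transform is the Y-flip y_m = 198.44 − y_svg.

Shape 1 is a regular polygon drawn with `<path>`. Its stroke #008000 means score at S425, F1692. After flipping Y the toolpath is (95.05,77.21) → (152.42,113.18) → (188.39,55.81) → (131.02,19.84) → (95.05,77.21), returning to the start.

Shape 2 is a quadratic bezier drawn with `<path>`. Its stroke #ff8800 means engrave at S306, F2813. After flipping Y the toolpath is (156.86,122.47) → (151.70,114.36) → (145.78,104.88) → (139.09,94.04) → (131.64,81.83) → (123.42,68.25) → (114.44,53.31) → (104.70,37.01) → (94.19,19.34).

Shape 3 is a rectangle drawn with `<polygon>`. Its stroke #008000 means score at S425, F1692. After flipping Y the toolpath is (152.15,102.02) → (187.70,102.02) → (187.70,25.50) → (152.15,25.50) → (152.15,102.02), returning to the start.

Shape 4 is a line segment drawn with `<path>`. Its stroke #ff8800 means engrave at S306, F2813. After flipping Y the toolpath is (28.96,17.83) → (212.06,126.74).

Shape 5 is a quadratic bezier drawn with `<path>`. Its stroke #008000 means score at S425, F1692. After flipping Y the toolpath is (119.72,126.44) → (108.29,127.90) → (97.72,128.78) → (88.00,129.10) → (79.13,128.84) → (71.12,128.01) → (63.96,126.61) → (57.65,124.63) → (52.19,122.09).

Shape 6 is a line segment drawn with `<path>`. Its stroke #008000 means score at S425, F1692. After flipping Y the toolpath is (214.70,49.18) → (66.67,55.07).

Shape 7 is a rectangle drawn with `<polygon>`. Its stroke #008000 means score at S425, F1692. After flipping Y the toolpath is (45.16,165.19) → (142.40,165.19) → (142.40,126.04) → (45.16,126.04) → (45.16,165.19), returning to the start.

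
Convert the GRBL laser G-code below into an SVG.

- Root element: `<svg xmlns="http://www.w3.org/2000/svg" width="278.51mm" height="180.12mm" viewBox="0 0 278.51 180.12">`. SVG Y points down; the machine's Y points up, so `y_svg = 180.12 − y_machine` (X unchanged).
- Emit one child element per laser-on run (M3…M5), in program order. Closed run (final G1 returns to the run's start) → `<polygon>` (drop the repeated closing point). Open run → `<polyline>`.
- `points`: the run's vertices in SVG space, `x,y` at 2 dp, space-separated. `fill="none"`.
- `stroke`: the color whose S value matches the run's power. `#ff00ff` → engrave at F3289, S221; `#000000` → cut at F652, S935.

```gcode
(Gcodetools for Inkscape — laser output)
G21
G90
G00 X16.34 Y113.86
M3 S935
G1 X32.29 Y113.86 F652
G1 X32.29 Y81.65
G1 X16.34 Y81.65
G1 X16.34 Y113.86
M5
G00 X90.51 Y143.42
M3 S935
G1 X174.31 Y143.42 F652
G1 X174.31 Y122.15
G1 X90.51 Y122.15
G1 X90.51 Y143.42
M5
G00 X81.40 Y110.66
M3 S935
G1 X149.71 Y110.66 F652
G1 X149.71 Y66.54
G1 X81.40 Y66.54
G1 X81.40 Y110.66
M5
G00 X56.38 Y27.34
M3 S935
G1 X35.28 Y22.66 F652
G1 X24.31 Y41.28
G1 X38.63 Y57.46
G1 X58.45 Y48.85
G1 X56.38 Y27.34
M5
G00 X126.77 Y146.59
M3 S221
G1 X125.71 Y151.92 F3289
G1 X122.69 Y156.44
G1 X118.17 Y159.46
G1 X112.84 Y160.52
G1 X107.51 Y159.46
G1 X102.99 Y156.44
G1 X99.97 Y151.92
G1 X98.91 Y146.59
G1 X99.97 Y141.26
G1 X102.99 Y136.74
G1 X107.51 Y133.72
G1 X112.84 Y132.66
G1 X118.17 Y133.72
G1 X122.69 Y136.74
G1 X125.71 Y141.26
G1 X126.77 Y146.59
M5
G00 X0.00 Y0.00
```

y_svg = 180.12 − y_m.

[1] S935→`#000000` (cut); closed run; points: 16.34,66.26 32.29,66.26 32.29,98.47 16.34,98.47

[2] S935→`#000000` (cut); closed run; points: 90.51,36.70 174.31,36.70 174.31,57.97 90.51,57.97

[3] S935→`#000000` (cut); closed run; points: 81.40,69.46 149.71,69.46 149.71,113.58 81.40,113.58

[4] S935→`#000000` (cut); closed run; points: 56.38,152.78 35.28,157.46 24.31,138.84 38.63,122.66 58.45,131.27

[5] S221→`#ff00ff` (engrave); closed run; points: 126.77,33.53 125.71,28.20 122.69,23.68 118.17,20.66 112.84,19.60 107.51,20.66 102.99,23.68 99.97,28.20 98.91,33.53 99.97,38.86 102.99,43.38 107.51,46.40 112.84,47.46 118.17,46.40 122.69,43.38 125.71,38.86

<svg xmlns="http://www.w3.org/2000/svg" width="278.51mm" height="180.12mm" viewBox="0 0 278.51 180.12">
  <polygon points="16.34,66.26 32.29,66.26 32.29,98.47 16.34,98.47" fill="none" stroke="#000000"/>
  <polygon points="90.51,36.70 174.31,36.70 174.31,57.97 90.51,57.97" fill="none" stroke="#000000"/>
  <polygon points="81.40,69.46 149.71,69.46 149.71,113.58 81.40,113.58" fill="none" stroke="#000000"/>
  <polygon points="56.38,152.78 35.28,157.46 24.31,138.84 38.63,122.66 58.45,131.27" fill="none" stroke="#000000"/>
  <polygon points="126.77,33.53 125.71,28.20 122.69,23.68 118.17,20.66 112.84,19.60 107.51,20.66 102.99,23.68 99.97,28.20 98.91,33.53 99.97,38.86 102.99,43.38 107.51,46.40 112.84,47.46 118.17,46.40 122.69,43.38 125.71,38.86" fill="none" stroke="#ff00ff"/>
</svg>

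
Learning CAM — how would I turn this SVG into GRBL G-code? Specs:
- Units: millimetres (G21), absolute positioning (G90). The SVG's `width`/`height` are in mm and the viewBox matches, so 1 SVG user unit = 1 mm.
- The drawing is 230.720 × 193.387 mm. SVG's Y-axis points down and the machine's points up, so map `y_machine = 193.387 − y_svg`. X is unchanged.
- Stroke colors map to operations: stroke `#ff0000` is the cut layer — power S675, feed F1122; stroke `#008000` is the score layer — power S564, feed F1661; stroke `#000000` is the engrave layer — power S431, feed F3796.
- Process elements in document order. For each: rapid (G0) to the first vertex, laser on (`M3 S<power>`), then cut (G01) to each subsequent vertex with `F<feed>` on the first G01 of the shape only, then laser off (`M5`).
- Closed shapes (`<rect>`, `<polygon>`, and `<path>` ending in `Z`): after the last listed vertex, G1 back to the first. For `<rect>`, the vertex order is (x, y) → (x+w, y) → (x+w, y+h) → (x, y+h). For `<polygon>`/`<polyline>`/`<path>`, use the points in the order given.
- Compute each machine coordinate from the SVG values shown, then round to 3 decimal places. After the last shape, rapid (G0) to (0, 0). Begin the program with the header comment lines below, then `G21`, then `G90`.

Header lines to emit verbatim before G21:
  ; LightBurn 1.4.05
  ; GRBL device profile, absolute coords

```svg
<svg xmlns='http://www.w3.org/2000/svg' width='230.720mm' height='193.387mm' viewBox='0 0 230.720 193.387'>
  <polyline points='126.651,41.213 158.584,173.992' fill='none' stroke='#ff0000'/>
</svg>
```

viewBox `0 0 230.720 193.387` with mm width/height → 1 unit = 1 mm. Flip: y_m = 193.387 − y_svg.

**Shape 1** — `<polyline>` line segment, stroke `#ff0000` → cut (S675, F1122). Machine vertices: (126.651,152.174) → (158.584,19.395). Open path.

; LightBurn 1.4.05
; GRBL device profile, absolute coords
G21
G90
G0 X126.651 Y152.174
M3 S675
G01 X158.584 Y19.395 F1122
M5
G0 X0.000 Y0.000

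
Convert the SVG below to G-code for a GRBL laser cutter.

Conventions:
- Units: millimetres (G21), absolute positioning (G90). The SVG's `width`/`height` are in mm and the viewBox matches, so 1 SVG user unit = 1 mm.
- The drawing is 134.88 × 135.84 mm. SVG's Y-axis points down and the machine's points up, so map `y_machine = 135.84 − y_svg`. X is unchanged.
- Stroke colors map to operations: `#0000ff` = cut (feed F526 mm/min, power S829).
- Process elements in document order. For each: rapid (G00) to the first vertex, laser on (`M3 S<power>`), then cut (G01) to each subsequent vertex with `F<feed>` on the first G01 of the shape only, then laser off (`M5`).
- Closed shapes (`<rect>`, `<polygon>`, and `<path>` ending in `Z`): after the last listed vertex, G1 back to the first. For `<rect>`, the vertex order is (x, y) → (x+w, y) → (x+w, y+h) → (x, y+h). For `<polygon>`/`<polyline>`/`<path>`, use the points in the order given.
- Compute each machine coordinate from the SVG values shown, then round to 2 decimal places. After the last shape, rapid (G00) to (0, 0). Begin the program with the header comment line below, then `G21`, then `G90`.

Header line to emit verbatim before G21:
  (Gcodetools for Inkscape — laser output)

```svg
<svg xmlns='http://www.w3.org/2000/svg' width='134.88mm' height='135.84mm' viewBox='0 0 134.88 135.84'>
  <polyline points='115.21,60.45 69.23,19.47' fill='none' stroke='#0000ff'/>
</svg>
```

Since the viewBox matches the mm dimensions, user units are millimetres directly. The only transform is the Y-flip y_m = 135.84 − y_svg.

Shape 1 is a line segment drawn with `<polyline>`. Its stroke #0000ff means cut at S829, F526. After flipping Y the toolpath is (115.21,75.39) → (69.23,116.37).

(Gcodetools for Inkscape — laser output)
G21
G90
G00 X115.21 Y75.39
M3 S829
G01 X69.23 Y116.37 F526
M5
G00 X0.00 Y0.00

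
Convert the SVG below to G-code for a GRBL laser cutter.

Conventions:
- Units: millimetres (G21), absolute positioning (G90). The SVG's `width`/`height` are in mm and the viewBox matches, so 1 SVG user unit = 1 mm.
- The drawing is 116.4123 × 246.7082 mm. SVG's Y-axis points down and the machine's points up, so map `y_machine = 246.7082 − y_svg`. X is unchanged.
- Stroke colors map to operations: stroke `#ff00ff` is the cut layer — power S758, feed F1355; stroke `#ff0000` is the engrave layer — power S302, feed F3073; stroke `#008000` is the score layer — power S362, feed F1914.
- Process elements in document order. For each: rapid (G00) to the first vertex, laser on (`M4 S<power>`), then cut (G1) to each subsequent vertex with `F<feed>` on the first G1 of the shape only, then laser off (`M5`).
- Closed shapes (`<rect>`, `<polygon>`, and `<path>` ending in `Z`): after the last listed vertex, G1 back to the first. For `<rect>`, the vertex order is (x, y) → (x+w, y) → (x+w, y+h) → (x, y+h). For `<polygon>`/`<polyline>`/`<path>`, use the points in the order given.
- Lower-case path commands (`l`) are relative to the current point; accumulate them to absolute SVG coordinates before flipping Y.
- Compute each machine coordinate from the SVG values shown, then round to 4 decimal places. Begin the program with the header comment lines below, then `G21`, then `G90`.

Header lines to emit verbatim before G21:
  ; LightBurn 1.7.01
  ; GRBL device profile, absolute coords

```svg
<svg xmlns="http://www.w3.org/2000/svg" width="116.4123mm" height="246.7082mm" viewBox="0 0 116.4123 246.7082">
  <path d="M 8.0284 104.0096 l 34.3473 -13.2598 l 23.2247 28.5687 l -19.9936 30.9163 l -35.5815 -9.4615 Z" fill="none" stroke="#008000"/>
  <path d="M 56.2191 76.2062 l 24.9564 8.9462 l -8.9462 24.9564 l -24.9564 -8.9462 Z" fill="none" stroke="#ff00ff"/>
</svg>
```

; LightBurn 1.7.01
; GRBL device profile, absolute coords
G21
G90
G00 X8.0284 Y142.6986
M4 S362
G1 X42.3757 Y155.9584 F1914
G1 X65.6004 Y127.3897
G1 X45.6068 Y96.4734
G1 X10.0253 Y105.9349
G1 X8.0284 Y142.6986
M5
G00 X56.2191 Y170.5020
M4 S758
G1 X81.1755 Y161.5558 F1355
G1 X72.2293 Y136.5994
G1 X47.2729 Y145.5456
G1 X56.2191 Y170.5020
M5

Since the viewBox matches the mm dimensions, user units are millimetres directly. The only transform is the Y-flip y_m = 246.7082 − y_svg.

Shape 1 is a regular polygon drawn with `<path>`. Its stroke #008000 means score at S362, F1914. After flipping Y the toolpath is (8.0284,142.6986) → (42.3757,155.9584) → (65.6004,127.3897) → (45.6068,96.4734) → (10.0253,105.9349) → (8.0284,142.6986), returning to the start.

Shape 2 is a regular polygon drawn with `<path>`. Its stroke #ff00ff means cut at S758, F1355. After flipping Y the toolpath is (56.2191,170.5020) → (81.1755,161.5558) → (72.2293,136.5994) → (47.2729,145.5456) → (56.2191,170.5020), returning to the start.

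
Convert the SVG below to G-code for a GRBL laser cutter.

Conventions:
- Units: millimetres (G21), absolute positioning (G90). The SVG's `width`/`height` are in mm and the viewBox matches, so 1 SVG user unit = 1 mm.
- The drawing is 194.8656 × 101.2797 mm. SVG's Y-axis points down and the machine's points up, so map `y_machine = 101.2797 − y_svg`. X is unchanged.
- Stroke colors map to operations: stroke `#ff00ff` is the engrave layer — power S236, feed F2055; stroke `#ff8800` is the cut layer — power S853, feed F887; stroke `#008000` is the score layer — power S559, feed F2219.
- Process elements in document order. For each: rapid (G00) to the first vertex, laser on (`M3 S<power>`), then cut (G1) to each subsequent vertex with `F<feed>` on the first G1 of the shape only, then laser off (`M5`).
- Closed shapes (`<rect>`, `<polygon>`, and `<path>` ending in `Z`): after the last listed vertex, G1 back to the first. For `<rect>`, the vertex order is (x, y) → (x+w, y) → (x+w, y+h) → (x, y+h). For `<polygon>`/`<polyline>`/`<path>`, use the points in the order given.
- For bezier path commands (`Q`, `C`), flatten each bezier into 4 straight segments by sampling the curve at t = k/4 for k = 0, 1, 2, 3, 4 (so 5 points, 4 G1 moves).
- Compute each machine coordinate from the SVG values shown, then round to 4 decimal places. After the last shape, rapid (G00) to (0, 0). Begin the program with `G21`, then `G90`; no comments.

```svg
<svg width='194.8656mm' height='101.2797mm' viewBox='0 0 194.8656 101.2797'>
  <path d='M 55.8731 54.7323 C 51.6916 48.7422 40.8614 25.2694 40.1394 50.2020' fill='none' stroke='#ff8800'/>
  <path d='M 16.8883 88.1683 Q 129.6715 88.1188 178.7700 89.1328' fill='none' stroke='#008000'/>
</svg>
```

G21
G90
G00 X55.8731 Y46.5474
M3 S853
G1 X51.7522 Y53.2885 F887
G1 X46.7089 Y60.4086
G1 X42.3144 Y61.7306
G1 X40.1394 Y51.0777
M5
G00 X16.8883 Y13.1114
M3 S559
G1 X69.2996 Y13.0697 F2219
G1 X113.7503 Y12.8950
G1 X150.2405 Y12.5874
G1 X178.7700 Y12.1469
M5
G00 X0.0000 Y0.0000

Since the viewBox matches the mm dimensions, user units are millimetres directly. The only transform is the Y-flip y_m = 101.2797 − y_svg.

Shape 1 is a cubic bezier drawn with `<path>`. Its stroke #ff8800 means cut at S853, F887. After flipping Y the toolpath is (55.8731,46.5474) → (51.7522,53.2885) → (46.7089,60.4086) → (42.3144,61.7306) → (40.1394,51.0777).

Shape 2 is a quadratic bezier drawn with `<path>`. Its stroke #008000 means score at S559, F2219. After flipping Y the toolpath is (16.8883,13.1114) → (69.2996,13.0697) → (113.7503,12.8950) → (150.2405,12.5874) → (178.7700,12.1469).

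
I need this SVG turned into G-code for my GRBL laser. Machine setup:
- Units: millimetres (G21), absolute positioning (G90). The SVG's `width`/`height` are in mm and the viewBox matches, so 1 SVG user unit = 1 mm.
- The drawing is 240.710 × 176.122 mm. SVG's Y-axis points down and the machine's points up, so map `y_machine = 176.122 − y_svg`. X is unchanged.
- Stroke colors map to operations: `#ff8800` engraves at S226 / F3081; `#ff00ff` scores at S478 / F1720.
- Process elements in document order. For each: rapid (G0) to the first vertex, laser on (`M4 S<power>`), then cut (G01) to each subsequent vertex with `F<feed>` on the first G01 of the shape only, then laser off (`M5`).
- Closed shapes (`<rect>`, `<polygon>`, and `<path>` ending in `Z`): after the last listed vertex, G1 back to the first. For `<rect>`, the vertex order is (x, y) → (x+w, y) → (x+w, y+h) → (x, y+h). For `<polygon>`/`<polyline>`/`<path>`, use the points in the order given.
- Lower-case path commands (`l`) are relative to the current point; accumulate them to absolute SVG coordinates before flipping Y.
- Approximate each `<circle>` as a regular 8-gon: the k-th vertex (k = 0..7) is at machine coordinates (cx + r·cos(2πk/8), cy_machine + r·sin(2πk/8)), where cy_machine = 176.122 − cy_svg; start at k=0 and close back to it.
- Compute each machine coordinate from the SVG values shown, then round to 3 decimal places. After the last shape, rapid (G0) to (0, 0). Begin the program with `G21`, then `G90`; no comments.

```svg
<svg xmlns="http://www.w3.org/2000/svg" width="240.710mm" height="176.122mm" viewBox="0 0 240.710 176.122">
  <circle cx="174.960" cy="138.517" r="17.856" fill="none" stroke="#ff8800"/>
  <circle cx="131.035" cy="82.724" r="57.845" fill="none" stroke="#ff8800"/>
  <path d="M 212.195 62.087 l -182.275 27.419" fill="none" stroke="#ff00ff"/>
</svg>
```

1 u = 1 mm; y_m = 176.122 − y.

[1] `<circle>` circle, #ff8800→engrave S226 F3081: (192.816,37.605) → (187.586,50.231) → (174.960,55.461) → (162.334,50.231) → (157.104,37.605) → (162.334,24.979) → (174.960,19.749) → (187.586,24.979) → (192.816,37.605) (closed)

[2] `<circle>` circle, #ff8800→engrave S226 F3081: (188.880,93.398) → (171.938,134.301) → (131.035,151.243) → (90.132,134.301) → (73.190,93.398) → (90.132,52.495) → (131.035,35.553) → (171.938,52.495) → (188.880,93.398) (closed)

[3] `<path>` line segment, #ff00ff→score S478 F1720: (212.195,114.035) → (29.920,86.616)

G21
G90
G0 X192.816 Y37.605
M4 S226
G01 X187.586 Y50.231 F3081
G01 X174.960 Y55.461
G01 X162.334 Y50.231
G01 X157.104 Y37.605
G01 X162.334 Y24.979
G01 X174.960 Y19.749
G01 X187.586 Y24.979
G01 X192.816 Y37.605
M5
G0 X188.880 Y93.398
M4 S226
G01 X171.938 Y134.301 F3081
G01 X131.035 Y151.243
G01 X90.132 Y134.301
G01 X73.190 Y93.398
G01 X90.132 Y52.495
G01 X131.035 Y35.553
G01 X171.938 Y52.495
G01 X188.880 Y93.398
M5
G0 X212.195 Y114.035
M4 S478
G01 X29.920 Y86.616 F1720
M5
G0 X0.000 Y0.000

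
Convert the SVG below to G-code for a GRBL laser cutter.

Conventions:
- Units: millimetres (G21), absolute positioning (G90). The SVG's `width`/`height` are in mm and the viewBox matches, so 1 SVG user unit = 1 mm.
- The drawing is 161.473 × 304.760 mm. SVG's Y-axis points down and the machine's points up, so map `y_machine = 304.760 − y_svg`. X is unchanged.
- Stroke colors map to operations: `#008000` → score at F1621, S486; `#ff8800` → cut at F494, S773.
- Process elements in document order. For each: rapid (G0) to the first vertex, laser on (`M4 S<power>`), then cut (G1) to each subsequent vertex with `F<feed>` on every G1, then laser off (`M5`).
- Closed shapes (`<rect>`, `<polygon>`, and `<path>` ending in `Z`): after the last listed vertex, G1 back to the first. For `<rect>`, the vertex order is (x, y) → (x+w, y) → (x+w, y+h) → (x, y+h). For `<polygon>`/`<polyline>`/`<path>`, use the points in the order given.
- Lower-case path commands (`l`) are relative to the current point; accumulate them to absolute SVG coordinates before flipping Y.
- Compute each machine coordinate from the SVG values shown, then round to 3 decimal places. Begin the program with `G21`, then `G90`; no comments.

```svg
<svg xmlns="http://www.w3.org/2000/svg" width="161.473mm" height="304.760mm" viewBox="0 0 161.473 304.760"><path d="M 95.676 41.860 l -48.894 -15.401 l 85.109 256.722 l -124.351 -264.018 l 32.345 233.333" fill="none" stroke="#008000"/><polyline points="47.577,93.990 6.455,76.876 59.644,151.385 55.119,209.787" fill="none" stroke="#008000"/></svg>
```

Since the viewBox matches the mm dimensions, user units are millimetres directly. The only transform is the Y-flip y_m = 304.760 − y_svg.

Shape 1 is a open polyline drawn with `<path>`. Its stroke #008000 means score at S486, F1621. After flipping Y the toolpath is (95.676,262.900) → (46.782,278.301) → (131.891,21.579) → (7.540,285.597) → (39.885,52.264).

Shape 2 is a open polyline drawn with `<polyline>`. Its stroke #008000 means score at S486, F1621. After flipping Y the toolpath is (47.577,210.770) → (6.455,227.884) → (59.644,153.375) → (55.119,94.973).

G21
G90
G0 X95.676 Y262.900
M4 S486
G1 X46.782 Y278.301 F1621
G1 X131.891 Y21.579 F1621
G1 X7.540 Y285.597 F1621
G1 X39.885 Y52.264 F1621
M5
G0 X47.577 Y210.770
M4 S486
G1 X6.455 Y227.884 F1621
G1 X59.644 Y153.375 F1621
G1 X55.119 Y94.973 F1621
M5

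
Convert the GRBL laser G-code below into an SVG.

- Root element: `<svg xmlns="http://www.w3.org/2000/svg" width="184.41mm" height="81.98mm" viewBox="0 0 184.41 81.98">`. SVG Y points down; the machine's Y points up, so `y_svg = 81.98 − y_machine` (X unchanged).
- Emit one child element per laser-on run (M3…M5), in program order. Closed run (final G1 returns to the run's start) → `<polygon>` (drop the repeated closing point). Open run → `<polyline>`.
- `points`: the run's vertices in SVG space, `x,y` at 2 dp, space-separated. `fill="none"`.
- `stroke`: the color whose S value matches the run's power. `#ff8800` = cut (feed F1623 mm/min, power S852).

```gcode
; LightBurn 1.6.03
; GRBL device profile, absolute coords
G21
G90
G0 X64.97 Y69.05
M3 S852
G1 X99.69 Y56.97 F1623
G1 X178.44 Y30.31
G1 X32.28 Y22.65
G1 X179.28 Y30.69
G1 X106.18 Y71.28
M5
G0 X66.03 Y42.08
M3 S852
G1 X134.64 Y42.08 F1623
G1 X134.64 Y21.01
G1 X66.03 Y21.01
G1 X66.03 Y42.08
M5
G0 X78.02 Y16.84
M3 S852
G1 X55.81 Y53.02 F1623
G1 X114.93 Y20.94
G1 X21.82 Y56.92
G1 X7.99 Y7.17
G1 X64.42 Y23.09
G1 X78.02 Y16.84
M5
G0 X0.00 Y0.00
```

Each laser-on run becomes one SVG element. Flip Y back into SVG space with y_svg = 81.98 − y_machine. Every run uses S852, so all elements get stroke `#ff8800` (cut).

Run 1: The run is open, so emit a `<polyline>` with points (Y-flipped): 64.97,12.93 99.69,25.01 178.44,51.67 32.28,59.33 179.28,51.29 106.18,10.70.

Run 2: The run returns to its start, so emit a `<polygon>` with points (Y-flipped): 66.03,39.90 134.64,39.90 134.64,60.97 66.03,60.97.

Run 3: The run returns to its start, so emit a `<polygon>` with points (Y-flipped): 78.02,65.14 55.81,28.96 114.93,61.04 21.82,25.06 7.99,74.81 64.42,58.89.

<svg xmlns="http://www.w3.org/2000/svg" width="184.41mm" height="81.98mm" viewBox="0 0 184.41 81.98">
  <polyline points="64.97,12.93 99.69,25.01 178.44,51.67 32.28,59.33 179.28,51.29 106.18,10.70" fill="none" stroke="#ff8800"/>
  <polygon points="66.03,39.90 134.64,39.90 134.64,60.97 66.03,60.97" fill="none" stroke="#ff8800"/>
  <polygon points="78.02,65.14 55.81,28.96 114.93,61.04 21.82,25.06 7.99,74.81 64.42,58.89" fill="none" stroke="#ff8800"/>
</svg>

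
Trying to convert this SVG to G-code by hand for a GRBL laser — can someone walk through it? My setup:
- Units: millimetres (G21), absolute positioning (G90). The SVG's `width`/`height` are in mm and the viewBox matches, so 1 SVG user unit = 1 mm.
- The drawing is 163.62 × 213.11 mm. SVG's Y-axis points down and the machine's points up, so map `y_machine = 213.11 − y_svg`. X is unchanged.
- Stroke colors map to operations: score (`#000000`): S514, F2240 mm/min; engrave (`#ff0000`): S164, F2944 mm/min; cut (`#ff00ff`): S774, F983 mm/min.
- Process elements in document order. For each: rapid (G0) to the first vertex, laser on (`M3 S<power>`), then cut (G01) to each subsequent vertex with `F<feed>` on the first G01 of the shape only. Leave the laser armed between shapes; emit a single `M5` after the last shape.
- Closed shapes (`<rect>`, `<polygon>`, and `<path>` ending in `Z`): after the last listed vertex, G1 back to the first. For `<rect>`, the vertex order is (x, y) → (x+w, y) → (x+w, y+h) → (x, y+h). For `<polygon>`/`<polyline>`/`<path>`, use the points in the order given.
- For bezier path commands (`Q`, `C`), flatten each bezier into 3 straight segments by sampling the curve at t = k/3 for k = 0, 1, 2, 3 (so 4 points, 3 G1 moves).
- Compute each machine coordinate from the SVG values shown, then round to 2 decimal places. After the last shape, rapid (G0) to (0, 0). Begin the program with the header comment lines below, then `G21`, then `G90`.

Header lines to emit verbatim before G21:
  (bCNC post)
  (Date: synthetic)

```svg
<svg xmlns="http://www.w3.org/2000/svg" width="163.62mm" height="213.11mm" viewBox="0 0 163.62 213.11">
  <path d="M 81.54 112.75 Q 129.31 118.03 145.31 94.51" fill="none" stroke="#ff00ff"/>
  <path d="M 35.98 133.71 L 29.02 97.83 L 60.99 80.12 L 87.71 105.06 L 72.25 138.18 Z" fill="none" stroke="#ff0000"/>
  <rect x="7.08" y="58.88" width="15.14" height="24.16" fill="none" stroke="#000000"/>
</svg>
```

(bCNC post)
(Date: synthetic)
G21
G90
G0 X81.54 Y100.36
M3 S774
G01 X109.86 Y100.04 F983
G01 X131.11 Y106.12
G01 X145.31 Y118.60
G0 X35.98 Y79.40
M3 S164
G01 X29.02 Y115.28 F2944
G01 X60.99 Y132.99
G01 X87.71 Y108.05
G01 X72.25 Y74.93
G01 X35.98 Y79.40
G0 X7.08 Y154.23
M3 S514
G01 X22.22 Y154.23 F2240
G01 X22.22 Y130.07
G01 X7.08 Y130.07
G01 X7.08 Y154.23
M5
G0 X0.00 Y0.00

viewBox `0 0 163.62 213.11` with mm width/height → 1 unit = 1 mm. Flip: y_m = 213.11 − y_svg.

**Shape 1** — `<path>` quadratic bezier, stroke `#ff00ff` → cut (S774, F983). Control points (SVG): P0=(81.54,112.75), P1=(129.31,118.03), P2=(145.31,94.51); sampled at t=k/3. Machine vertices: (81.54,100.36) → (109.86,100.04) → (131.11,106.12) → (145.31,118.60). Open path.

**Shape 2** — `<path>` regular polygon, stroke `#ff0000` → engrave (S164, F2944). Machine vertices: (35.98,79.40) → (29.02,115.28) → (60.99,132.99) → (87.71,108.05) → (72.25,74.93) → (35.98,79.40). Closed: final G1 returns to the first vertex.

**Shape 3** — `<rect>` rectangle, stroke `#000000` → score (S514, F2240). Machine vertices: (7.08,154.23) → (22.22,154.23) → (22.22,130.07) → (7.08,130.07) → (7.08,154.23). Closed: final G1 returns to the first vertex.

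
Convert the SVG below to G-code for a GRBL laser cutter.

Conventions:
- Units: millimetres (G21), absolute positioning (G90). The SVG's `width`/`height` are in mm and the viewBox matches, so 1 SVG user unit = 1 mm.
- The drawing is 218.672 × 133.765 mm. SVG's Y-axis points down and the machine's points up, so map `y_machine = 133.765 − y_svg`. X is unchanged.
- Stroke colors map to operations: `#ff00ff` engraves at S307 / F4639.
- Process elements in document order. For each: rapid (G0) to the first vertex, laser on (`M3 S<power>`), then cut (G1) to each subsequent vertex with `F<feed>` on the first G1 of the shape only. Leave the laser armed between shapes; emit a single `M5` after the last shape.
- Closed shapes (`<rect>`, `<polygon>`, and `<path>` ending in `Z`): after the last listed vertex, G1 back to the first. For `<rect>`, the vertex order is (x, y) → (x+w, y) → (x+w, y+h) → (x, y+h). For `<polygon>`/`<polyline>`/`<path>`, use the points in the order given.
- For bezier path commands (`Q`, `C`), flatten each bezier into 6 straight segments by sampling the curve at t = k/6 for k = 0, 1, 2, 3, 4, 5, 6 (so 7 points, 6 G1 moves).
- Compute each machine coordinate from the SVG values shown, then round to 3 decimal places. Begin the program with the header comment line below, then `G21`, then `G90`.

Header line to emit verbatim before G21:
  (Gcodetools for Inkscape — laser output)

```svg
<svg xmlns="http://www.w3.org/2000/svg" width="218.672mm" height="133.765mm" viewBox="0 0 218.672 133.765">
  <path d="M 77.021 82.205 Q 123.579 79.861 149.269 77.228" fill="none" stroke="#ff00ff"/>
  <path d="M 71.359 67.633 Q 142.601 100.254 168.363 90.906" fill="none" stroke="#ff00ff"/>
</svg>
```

(Gcodetools for Inkscape — laser output)
G21
G90
G0 X77.021 Y51.560
M3 S307
G1 X91.961 Y52.349 F4639
G1 X105.741 Y53.155
G1 X118.362 Y53.976
G1 X129.824 Y54.814
G1 X140.126 Y55.667
G1 X149.269 Y56.537
G0 X71.359 Y66.132
M3 S307
G1 X93.843 Y56.424 F4639
G1 X113.800 Y49.048
G1 X131.231 Y44.003
G1 X146.135 Y41.290
G1 X158.512 Y40.909
G1 X168.363 Y42.859
M5

viewBox `0 0 218.672 133.765` with mm width/height → 1 unit = 1 mm. Flip: y_m = 133.765 − y_svg.

**Shape 1** — `<path>` quadratic bezier, stroke `#ff00ff` → engrave (S307, F4639). Control points (SVG): P0=(77.021,82.205), P1=(123.579,79.861), P2=(149.269,77.228); sampled at t=k/6. Machine vertices: (77.021,51.560) → (91.961,52.349) → (105.741,53.155) → (118.362,53.976) → (129.824,54.814) → (140.126,55.667) → (149.269,56.537). Open path.

**Shape 2** — `<path>` quadratic bezier, stroke `#ff00ff` → engrave (S307, F4639). Control points (SVG): P0=(71.359,67.633), P1=(142.601,100.254), P2=(168.363,90.906); sampled at t=k/6. Machine vertices: (71.359,66.132) → (93.843,56.424) → (113.800,49.048) → (131.231,44.003) → (146.135,41.290) → (158.512,40.909) → (168.363,42.859). Open path.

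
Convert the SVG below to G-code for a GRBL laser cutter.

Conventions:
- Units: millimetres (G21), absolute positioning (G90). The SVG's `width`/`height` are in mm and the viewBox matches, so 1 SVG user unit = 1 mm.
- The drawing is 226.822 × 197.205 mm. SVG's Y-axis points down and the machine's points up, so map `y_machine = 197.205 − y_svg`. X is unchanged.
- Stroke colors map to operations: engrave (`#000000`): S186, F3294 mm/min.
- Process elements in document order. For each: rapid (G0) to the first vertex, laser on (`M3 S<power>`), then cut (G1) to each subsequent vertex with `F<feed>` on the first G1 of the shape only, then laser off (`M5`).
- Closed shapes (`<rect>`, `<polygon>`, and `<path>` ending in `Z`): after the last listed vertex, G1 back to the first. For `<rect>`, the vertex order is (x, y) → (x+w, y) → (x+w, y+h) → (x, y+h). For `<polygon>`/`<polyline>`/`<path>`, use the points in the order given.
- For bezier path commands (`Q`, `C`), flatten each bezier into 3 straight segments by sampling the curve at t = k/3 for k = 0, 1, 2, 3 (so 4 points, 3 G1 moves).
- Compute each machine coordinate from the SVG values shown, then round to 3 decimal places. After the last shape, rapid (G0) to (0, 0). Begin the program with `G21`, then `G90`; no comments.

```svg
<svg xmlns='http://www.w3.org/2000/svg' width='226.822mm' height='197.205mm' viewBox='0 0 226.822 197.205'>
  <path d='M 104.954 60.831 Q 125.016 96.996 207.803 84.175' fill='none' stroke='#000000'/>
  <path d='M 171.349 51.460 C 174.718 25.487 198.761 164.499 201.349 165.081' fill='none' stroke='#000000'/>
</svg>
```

1 u = 1 mm; y_m = 197.205 − y.

[1] `<path>` quadratic bezier, #000000→engrave S186 F3294: (104.954,136.374) → (125.298,117.707) → (159.581,109.926) → (207.803,113.030)

[2] `<path>` cubic bezier, #000000→engrave S186 F3294: (171.349,145.745) → (180.049,127.961) → (193.170,67.612) → (201.349,32.124)

G21
G90
G0 X104.954 Y136.374
M3 S186
G1 X125.298 Y117.707 F3294
G1 X159.581 Y109.926
G1 X207.803 Y113.030
M5
G0 X171.349 Y145.745
M3 S186
G1 X180.049 Y127.961 F3294
G1 X193.170 Y67.612
G1 X201.349 Y32.124
M5
G0 X0.000 Y0.000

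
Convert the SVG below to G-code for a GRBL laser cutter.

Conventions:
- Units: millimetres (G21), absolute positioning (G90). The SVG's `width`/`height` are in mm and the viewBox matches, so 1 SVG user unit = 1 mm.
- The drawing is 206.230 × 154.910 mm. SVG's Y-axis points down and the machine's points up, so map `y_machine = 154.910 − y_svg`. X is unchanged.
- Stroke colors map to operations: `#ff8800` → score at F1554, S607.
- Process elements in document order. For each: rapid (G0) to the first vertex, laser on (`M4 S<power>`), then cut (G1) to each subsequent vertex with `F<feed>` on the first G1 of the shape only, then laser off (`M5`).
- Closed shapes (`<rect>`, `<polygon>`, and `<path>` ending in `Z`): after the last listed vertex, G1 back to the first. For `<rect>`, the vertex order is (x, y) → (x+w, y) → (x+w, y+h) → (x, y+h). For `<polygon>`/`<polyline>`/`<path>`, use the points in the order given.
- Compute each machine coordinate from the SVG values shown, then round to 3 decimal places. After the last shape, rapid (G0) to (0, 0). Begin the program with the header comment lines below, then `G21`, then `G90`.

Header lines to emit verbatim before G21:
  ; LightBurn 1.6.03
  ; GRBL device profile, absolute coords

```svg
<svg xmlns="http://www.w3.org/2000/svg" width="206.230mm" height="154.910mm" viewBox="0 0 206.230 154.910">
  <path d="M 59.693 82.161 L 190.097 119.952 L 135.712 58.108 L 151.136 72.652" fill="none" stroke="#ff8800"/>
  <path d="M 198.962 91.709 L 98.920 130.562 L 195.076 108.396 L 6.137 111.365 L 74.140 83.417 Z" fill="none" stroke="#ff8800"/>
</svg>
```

viewBox `0 0 206.230 154.910` with mm width/height → 1 unit = 1 mm. Flip: y_m = 154.910 − y_svg.

**Shape 1** — `<path>` open polyline, stroke `#ff8800` → score (S607, F1554). Machine vertices: (59.693,72.749) → (190.097,34.958) → (135.712,96.802) → (151.136,82.258). Open path.

**Shape 2** — `<path>` closed polygon, stroke `#ff8800` → score (S607, F1554). Machine vertices: (198.962,63.201) → (98.920,24.348) → (195.076,46.514) → (6.137,43.545) → (74.140,71.493) → (198.962,63.201). Closed: final G1 returns to the first vertex.

; LightBurn 1.6.03
; GRBL device profile, absolute coords
G21
G90
G0 X59.693 Y72.749
M4 S607
G1 X190.097 Y34.958 F1554
G1 X135.712 Y96.802
G1 X151.136 Y82.258
M5
G0 X198.962 Y63.201
M4 S607
G1 X98.920 Y24.348 F1554
G1 X195.076 Y46.514
G1 X6.137 Y43.545
G1 X74.140 Y71.493
G1 X198.962 Y63.201
M5
G0 X0.000 Y0.000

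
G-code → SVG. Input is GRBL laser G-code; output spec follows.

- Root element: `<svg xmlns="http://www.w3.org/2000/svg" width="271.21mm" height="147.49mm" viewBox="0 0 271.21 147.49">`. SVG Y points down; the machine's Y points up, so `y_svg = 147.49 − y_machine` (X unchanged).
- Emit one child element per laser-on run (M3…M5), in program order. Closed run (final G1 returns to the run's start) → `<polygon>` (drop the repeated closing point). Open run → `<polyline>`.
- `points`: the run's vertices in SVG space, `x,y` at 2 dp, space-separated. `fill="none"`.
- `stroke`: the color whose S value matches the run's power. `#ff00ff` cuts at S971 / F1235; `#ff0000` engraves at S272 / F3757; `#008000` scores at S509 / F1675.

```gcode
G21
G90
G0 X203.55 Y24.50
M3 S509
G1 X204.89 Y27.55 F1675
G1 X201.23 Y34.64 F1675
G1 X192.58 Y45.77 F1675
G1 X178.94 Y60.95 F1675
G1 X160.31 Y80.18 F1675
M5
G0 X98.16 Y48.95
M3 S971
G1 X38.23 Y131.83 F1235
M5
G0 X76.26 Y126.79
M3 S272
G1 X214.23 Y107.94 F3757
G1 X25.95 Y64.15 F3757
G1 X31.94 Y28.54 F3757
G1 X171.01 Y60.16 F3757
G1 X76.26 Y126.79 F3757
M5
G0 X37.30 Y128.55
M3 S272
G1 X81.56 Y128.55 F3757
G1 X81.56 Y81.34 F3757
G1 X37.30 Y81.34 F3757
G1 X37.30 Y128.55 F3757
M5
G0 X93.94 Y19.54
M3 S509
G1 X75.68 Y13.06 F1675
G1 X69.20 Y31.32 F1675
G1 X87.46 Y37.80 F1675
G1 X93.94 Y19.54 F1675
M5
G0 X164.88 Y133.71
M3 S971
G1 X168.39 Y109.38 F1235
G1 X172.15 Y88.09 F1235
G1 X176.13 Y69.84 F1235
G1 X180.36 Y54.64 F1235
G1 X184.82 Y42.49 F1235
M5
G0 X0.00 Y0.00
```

<svg xmlns="http://www.w3.org/2000/svg" width="271.21mm" height="147.49mm" viewBox="0 0 271.21 147.49">
  <polyline points="203.55,122.99 204.89,119.94 201.23,112.85 192.58,101.72 178.94,86.54 160.31,67.31" fill="none" stroke="#008000"/>
  <polyline points="98.16,98.54 38.23,15.66" fill="none" stroke="#ff00ff"/>
  <polygon points="76.26,20.70 214.23,39.55 25.95,83.34 31.94,118.95 171.01,87.33" fill="none" stroke="#ff0000"/>
  <polygon points="37.30,18.94 81.56,18.94 81.56,66.15 37.30,66.15" fill="none" stroke="#ff0000"/>
  <polygon points="93.94,127.95 75.68,134.43 69.20,116.17 87.46,109.69" fill="none" stroke="#008000"/>
  <polyline points="164.88,13.78 168.39,38.11 172.15,59.40 176.13,77.65 180.36,92.85 184.82,105.00" fill="none" stroke="#ff00ff"/>
</svg>

y_svg = 147.49 − y_m.

[1] S509→`#008000` (score); open run; points: 203.55,122.99 204.89,119.94 201.23,112.85 192.58,101.72 178.94,86.54 160.31,67.31

[2] S971→`#ff00ff` (cut); open run; points: 98.16,98.54 38.23,15.66

[3] S272→`#ff0000` (engrave); closed run; points: 76.26,20.70 214.23,39.55 25.95,83.34 31.94,118.95 171.01,87.33

[4] S272→`#ff0000` (engrave); closed run; points: 37.30,18.94 81.56,18.94 81.56,66.15 37.30,66.15

[5] S509→`#008000` (score); closed run; points: 93.94,127.95 75.68,134.43 69.20,116.17 87.46,109.69

[6] S971→`#ff00ff` (cut); open run; points: 164.88,13.78 168.39,38.11 172.15,59.40 176.13,77.65 180.36,92.85 184.82,105.00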